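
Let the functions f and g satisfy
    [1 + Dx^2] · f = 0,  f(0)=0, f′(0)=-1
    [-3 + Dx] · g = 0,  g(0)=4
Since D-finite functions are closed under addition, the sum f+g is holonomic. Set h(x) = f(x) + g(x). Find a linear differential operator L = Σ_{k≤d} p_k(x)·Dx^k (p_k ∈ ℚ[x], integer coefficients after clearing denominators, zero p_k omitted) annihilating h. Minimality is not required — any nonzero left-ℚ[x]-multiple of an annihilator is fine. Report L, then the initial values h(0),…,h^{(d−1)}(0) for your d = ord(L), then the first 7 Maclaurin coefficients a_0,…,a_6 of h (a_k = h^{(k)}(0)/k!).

L = -3 + Dx - 3·Dx^2 + Dx^3  (order 3).
h: a_k = 4, 11, 18, 109/6, 27/2, 971/120, 81/20, …
ICs: h(0) = 4, h′(0) = 11, h′′(0) = 36.

f: a_k = 0, -1, 0, 1/6, 0, -1/120, 0, …
g: a_k = 4, 12, 18, 18, 27/2, 81/10, 81/20, …
Sum ⇒ L₀ = lclm(L_f,L_g) in ℚ(x)⟨Dx⟩.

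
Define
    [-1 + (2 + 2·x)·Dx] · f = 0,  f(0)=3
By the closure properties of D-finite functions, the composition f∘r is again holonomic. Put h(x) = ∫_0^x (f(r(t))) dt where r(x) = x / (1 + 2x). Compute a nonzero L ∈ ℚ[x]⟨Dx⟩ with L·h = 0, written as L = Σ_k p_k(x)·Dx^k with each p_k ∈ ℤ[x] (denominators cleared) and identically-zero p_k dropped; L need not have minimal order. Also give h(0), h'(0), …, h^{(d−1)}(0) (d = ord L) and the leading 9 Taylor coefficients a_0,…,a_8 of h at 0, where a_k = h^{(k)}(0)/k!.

f: a_k = 3, 3/2, -3/8, 3/16, -15/128, 21/256, -63/1024, 99/2048, -1287/32768, …
h₀=f(r): pull back L_f along r ⇒ L₀.
∫: right-multiply L₀ by Dx.
L = -Dx + (2 + 10·x + 12·x^2)·Dx^2  (order 2).
h: a_k = 0, 3, 3/4, -9/8, 123/64, -2271/640, 3543/512, -100935/7168, 486315/16384, …
ICs: h(0) = 0, h′(0) = 3.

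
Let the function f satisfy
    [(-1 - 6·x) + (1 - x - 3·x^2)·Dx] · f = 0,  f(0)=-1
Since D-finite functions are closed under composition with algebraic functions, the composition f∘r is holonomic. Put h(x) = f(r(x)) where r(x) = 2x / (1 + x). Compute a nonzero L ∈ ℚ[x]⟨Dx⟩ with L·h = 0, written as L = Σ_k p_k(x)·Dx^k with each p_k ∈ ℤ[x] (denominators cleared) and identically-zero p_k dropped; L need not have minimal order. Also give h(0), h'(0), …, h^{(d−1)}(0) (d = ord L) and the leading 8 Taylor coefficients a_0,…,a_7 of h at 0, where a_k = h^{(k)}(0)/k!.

f: a_k = -1, -1, -4, -7, -19, -40, -97, -217, …
L₀ from L_f via x↦r, Dx↦r'^{-1}Dx.
L = (2 + 26·x) + (-1 - x + 13·x^2 + 13·x^3)·Dx  (order 1).
h: a_k = -1, -2, -14, -26, -182, -338, -2366, -4394, …
ICs: h(0) = -1.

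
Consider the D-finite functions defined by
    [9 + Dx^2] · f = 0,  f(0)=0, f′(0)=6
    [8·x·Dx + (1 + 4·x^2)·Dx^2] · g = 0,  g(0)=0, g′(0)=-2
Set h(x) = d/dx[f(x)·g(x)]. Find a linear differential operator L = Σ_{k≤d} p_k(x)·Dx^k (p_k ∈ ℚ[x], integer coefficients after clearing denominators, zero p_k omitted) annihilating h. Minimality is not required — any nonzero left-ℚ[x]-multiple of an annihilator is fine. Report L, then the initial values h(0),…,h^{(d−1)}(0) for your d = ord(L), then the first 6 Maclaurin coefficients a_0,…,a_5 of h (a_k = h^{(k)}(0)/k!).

L = (134325 + 1685016·x^2 + 9665136·x^4 + 17604864·x^6 + 22954752·x^8 + 28366848·x^10 + 26873856·x^12) + (77328·x + 1187136·x^3 + 5460480·x^5 + 10782720·x^7 + 14929920·x^9 + 11943936·x^11)·Dx + (17850 + 242160·x^2 + 1468896·x^4 + 3414528·x^6 + 5764608·x^8 + 7630848·x^10 + 5971968·x^12)·Dx^2 + (8592·x + 131904·x^3 + 606720·x^5 + 1198080·x^7 + 1658880·x^9 + 1327104·x^11)·Dx^3 + (325 + 6104·x^2 + 43888·x^4 + 162048·x^6 + 357120·x^8 + 497664·x^10 + 331776·x^12)·Dx^4  (order 4).
h: a_k = 0, -24, 0, 136, 0, -423, …
ICs: h(0) = 0, h′(0) = -24, h′′(0) = 0, h′′′(0) = 816.

f: a_k = 0, 6, 0, -9, 0, 81/20, …
g: a_k = 0, -2, 0, 8/3, 0, -32/5, …
h₀=f·g: eliminate ⇒ L₀, order ≤ 2·2.
h=h₀': d/dx-closure on L₀ ⇒ L.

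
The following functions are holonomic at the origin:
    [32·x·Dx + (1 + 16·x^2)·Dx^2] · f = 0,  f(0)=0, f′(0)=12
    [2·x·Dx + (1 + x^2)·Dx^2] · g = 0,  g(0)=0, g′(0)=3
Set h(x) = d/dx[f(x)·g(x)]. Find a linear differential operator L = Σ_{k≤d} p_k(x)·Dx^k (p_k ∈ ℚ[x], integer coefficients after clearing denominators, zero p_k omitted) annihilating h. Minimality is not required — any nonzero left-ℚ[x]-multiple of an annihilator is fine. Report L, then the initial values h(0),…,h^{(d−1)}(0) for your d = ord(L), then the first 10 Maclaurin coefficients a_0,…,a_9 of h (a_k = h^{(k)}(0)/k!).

L = (-384·x - 10880·x^3 - 16384·x^5 + 34816·x^7 + 98304·x^9) + (-68 - 3916·x^2 - 19584·x^4 - 14336·x^6 + 121856·x^8 + 147456·x^10)·Dx + (-136·x - 2632·x^3 - 6528·x^5 + 16448·x^7 + 69632·x^9 + 49152·x^11)·Dx^2 + (-1 - 34·x^2 - 305·x^4 + 4880·x^8 + 8704·x^10 + 4096·x^12)·Dx^3  (order 3).
h: a_k = 0, 72, 0, -816, 0, 57432/5, 0, -6082464/35, 0, 94348024/35, …
ICs: h(0) = 0, h′(0) = 72, h′′(0) = 0.

f: a_k = 0, 12, 0, -64, 0, 3072/5, 0, -49152/7, 0, 262144/3, …
g: a_k = 0, 3, 0, -1, 0, 3/5, 0, -3/7, 0, 1/3, …
h₀=f·g: eliminate ⇒ L₀, order ≤ 2·2.
h₀' ⇒ L via d/dx closure of L₀.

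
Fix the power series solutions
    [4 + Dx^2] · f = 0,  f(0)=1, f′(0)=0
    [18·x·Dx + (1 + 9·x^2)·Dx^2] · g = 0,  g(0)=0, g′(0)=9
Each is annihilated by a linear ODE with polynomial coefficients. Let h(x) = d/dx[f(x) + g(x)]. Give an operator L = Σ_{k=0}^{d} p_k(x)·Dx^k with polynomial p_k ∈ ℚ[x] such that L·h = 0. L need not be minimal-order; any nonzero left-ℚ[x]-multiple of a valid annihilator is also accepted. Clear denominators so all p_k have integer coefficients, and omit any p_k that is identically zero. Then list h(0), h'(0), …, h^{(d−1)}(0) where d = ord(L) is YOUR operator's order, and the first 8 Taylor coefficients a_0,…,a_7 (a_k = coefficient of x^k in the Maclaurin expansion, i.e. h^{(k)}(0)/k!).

L = (-3744·x + 37584·x^3 + 11664·x^5) + (-28 + 864·x^2 + 10692·x^4 + 5832·x^6)·Dx + (-936·x + 9396·x^3 + 2916·x^5)·Dx^2 + (-7 + 216·x^2 + 2673·x^4 + 1458·x^6)·Dx^3  (order 3).
h: a_k = 9, -4, -81, 8/3, 729, -8/15, -6561, 16/315, …
ICs: h(0) = 9, h′(0) = -4, h′′(0) = -162.

f: a_k = 1, 0, -2, 0, 2/3, 0, -4/45, 0, …
g: a_k = 0, 9, 0, -27, 0, 729/5, 0, -6561/7, …
Weyl lclm of L_f,L_g ⇒ L₀ (ord ≤ 4).
Differentiate: ansatz ord ≤ ord L₀ ⇒ L.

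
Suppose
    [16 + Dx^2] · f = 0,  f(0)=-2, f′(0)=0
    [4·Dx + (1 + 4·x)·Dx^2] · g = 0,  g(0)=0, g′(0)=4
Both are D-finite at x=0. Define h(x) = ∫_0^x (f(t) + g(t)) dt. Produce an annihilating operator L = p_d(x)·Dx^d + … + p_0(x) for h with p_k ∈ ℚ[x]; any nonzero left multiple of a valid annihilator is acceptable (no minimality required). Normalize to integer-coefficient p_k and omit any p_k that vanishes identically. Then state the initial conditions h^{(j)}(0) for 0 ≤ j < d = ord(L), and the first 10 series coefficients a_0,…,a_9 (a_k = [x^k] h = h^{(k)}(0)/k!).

f: a_k = -2, 0, 16, 0, -64/3, 0, 512/45, 0, -1024/315, 0, …
g: a_k = 0, 4, -8, 64/3, -64, 1024/5, -2048/3, 16384/7, -8192, 262144/9, …
Weyl lclm of L_f,L_g ⇒ L₀ (ord ≤ 4).
h=∫h₀ ⇒ L = L₀·Dx.
L = (448 + 512·x + 1024·x^2)·Dx^2 + (48 + 320·x + 768·x^2 + 1024·x^3)·Dx^3 + (28 + 32·x + 64·x^2)·Dx^4 + (3 + 20·x + 48·x^2 + 64·x^3)·Dx^5  (order 5).
h: a_k = 0, -2, 2, 8/3, 16/3, -256/15, 512/15, -30208/315, 2048/7, -2581504/2835, …
ICs: h(0) = 0, h′(0) = -2, h′′(0) = 4, h′′′(0) = 16, h′′′′(0) = 128.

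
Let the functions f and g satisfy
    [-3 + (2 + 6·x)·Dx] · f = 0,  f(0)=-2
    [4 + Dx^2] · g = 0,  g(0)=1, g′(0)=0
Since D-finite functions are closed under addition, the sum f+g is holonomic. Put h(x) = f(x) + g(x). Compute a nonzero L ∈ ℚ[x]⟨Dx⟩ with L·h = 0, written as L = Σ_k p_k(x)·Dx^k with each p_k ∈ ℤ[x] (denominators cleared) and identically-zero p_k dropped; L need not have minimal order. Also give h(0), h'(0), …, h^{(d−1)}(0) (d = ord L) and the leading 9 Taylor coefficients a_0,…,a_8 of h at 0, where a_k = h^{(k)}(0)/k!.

f: a_k = -2, -3, 9/4, -27/8, 405/64, -1701/128, 15309/512, -72171/1024, 2814669/16384, …
g: a_k = 1, 0, -2, 0, 2/3, 0, -4/45, 0, 2/315, …
Weyl lclm of L_f,L_g ⇒ L₀ (ord ≤ 3).
L = (-516 - 1152·x - 1728·x^2) + (56 + 936·x + 3456·x^2 + 3456·x^3)·Dx + (-129 - 288·x - 432·x^2)·Dx^2 + (14 + 234·x + 864·x^2 + 864·x^3)·Dx^3  (order 3).
h: a_k = -1, -3, 1/4, -27/8, 1343/192, -1701/128, 686857/23040, -72171/1024, 886653503/5160960, …
ICs: h(0) = -1, h′(0) = -3, h′′(0) = 1/2.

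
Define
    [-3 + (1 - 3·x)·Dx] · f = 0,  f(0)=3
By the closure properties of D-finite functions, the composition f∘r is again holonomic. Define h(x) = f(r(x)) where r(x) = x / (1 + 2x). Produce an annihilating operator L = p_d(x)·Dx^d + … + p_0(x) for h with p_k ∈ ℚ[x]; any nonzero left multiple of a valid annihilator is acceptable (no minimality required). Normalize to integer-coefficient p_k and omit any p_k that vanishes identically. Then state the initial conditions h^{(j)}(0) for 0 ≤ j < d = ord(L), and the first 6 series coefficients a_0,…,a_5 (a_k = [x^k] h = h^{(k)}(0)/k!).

f: a_k = 3, 9, 27, 81, 243, 729, …
h₀=f(r): pull back L_f along r ⇒ L₀.
L = 3 + (-1 - x + 2·x^2)·Dx  (order 1).
h: a_k = 3, 9, 9, 9, 9, 9, …
ICs: h(0) = 3.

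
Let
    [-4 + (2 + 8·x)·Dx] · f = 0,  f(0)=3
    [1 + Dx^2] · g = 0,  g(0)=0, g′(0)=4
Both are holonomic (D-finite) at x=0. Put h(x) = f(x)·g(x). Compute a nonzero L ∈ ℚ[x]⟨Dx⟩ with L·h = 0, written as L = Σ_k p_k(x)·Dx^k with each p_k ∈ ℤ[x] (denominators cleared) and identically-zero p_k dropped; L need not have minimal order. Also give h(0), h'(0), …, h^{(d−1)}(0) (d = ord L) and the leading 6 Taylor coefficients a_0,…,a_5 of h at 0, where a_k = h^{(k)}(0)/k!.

f: a_k = 3, 6, -6, 12, -30, 84, …
g: a_k = 0, 4, 0, -2/3, 0, 1/30, …
Sym-product of L_f,L_g gives L₀ (≤ ord 2).
L = (13 + 8·x + 16·x^2) + (-4 - 16·x)·Dx + (1 + 8·x + 16·x^2)·Dx^2  (order 2).
h: a_k = 0, 12, 24, -26, 44, -1159/10, …
ICs: h(0) = 0, h′(0) = 12.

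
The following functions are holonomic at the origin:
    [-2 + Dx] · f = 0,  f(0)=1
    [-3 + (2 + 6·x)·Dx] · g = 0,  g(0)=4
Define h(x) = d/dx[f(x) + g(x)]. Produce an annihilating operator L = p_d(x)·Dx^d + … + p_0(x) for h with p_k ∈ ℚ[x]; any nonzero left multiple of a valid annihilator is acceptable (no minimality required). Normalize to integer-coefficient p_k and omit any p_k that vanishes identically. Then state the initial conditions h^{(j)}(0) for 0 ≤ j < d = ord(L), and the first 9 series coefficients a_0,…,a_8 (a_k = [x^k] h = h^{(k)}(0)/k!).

f: a_k = 1, 2, 2, 4/3, 2/3, 4/15, 4/45, 8/315, 2/315, …
g: a_k = 4, 6, -9/2, 27/4, -405/32, 1701/64, -15309/256, 72171/512, -2814669/8192, …
Sum ⇒ L₀ = lclm(L_f,L_g) in ℚ(x)⟨Dx⟩.
h₀' ⇒ L via d/dx closure of L₀.
L = (-78 - 72·x) + (11 - 96·x - 144·x^2)·Dx + (14 + 66·x + 72·x^2)·Dx^2  (order 2).
h: a_k = 8, -5, 97/4, -1151/24, 25771/192, -687881/1920, 22737961/23040, -886604351/322560, 39897998611/5160960, …
ICs: h(0) = 8, h′(0) = -5.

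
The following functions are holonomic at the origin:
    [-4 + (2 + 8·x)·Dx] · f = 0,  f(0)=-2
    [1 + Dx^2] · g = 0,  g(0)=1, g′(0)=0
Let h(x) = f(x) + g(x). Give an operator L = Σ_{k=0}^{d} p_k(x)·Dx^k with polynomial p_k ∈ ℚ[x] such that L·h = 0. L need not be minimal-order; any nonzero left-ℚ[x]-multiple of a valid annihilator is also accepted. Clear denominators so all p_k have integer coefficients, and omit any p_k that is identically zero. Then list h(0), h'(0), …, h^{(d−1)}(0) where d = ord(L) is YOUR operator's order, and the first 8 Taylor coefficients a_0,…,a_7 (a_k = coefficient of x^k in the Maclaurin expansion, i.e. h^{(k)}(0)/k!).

L = (-26 - 16·x - 32·x^2) + (-3 - 4·x + 48·x^2 + 64·x^3)·Dx + (-26 - 16·x - 32·x^2)·Dx^2 + (-3 - 4·x + 48·x^2 + 64·x^3)·Dx^3  (order 3).
h: a_k = -1, -4, 7/2, -8, 481/24, -56, 120959/720, -528, …
ICs: h(0) = -1, h′(0) = -4, h′′(0) = 7.

f: a_k = -2, -4, 4, -8, 20, -56, 168, -528, …
g: a_k = 1, 0, -1/2, 0, 1/24, 0, -1/720, 0, …
h₀=f+g: left-lcm gives L₀, ord ≤ 3.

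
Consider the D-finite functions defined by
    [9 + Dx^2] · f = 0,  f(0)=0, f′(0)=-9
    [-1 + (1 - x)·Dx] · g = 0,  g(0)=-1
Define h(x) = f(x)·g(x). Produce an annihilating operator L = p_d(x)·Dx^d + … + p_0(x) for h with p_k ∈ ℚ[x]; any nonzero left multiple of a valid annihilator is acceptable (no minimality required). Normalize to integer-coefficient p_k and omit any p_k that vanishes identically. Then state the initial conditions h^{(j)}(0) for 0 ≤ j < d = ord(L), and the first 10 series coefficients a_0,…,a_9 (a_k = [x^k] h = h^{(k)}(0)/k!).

f: a_k = 0, -9, 0, 27/2, 0, -243/40, 0, 729/560, 0, -729/4480, …
g: a_k = -1, -1, -1, -1, -1, -1, -1, -1, -1, -1, …
h₀=f·g: eliminate ⇒ L₀, order ≤ 2·1.
L = (-9 + 9·x) + 2·Dx + (-1 + x)·Dx^2  (order 2).
h: a_k = 0, 9, 9, -9/2, -9/2, 63/40, 63/40, 153/560, 153/560, 279/640, …
ICs: h(0) = 0, h′(0) = 9.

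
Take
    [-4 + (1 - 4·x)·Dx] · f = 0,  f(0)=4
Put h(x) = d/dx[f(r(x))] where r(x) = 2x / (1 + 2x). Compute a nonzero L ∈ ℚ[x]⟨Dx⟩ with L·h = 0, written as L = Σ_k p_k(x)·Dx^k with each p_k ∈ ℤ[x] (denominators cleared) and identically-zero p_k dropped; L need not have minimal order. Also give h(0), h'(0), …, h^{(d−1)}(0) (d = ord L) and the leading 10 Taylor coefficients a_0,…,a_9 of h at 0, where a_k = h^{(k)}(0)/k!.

L = 12 + (-1 + 6·x)·Dx  (order 1).
h: a_k = 32, 384, 3456, 27648, 207360, 1492992, 10450944, 71663616, 483729408, 3224862720, …
ICs: h(0) = 32.

f: a_k = 4, 16, 64, 256, 1024, 4096, 16384, 65536, 262144, 1048576, …
f∘r: x↦r, Dx↦Dx/r' in L_f ⇒ L₀.
Differentiate: ansatz ord ≤ ord L₀ ⇒ L.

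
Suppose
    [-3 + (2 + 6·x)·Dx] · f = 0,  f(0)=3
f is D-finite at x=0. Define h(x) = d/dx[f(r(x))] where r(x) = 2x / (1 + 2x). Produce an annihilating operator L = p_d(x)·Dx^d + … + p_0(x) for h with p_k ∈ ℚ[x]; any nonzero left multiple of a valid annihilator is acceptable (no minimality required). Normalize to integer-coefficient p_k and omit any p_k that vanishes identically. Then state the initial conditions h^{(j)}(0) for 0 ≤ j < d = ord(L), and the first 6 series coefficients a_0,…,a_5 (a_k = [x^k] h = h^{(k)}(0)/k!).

L = (-7 - 32·x) + (-1 - 10·x - 16·x^2)·Dx  (order 1).
h: a_k = 9, -63, 783/2, -5031/2, 136035/8, -956745/8, …
ICs: h(0) = 9.

f: a_k = 3, 9/2, -27/8, 81/16, -1215/128, 5103/256, …
L₀ from L_f via x↦r, Dx↦r'^{-1}Dx.
h₀' ⇒ L via d/dx closure of L₀.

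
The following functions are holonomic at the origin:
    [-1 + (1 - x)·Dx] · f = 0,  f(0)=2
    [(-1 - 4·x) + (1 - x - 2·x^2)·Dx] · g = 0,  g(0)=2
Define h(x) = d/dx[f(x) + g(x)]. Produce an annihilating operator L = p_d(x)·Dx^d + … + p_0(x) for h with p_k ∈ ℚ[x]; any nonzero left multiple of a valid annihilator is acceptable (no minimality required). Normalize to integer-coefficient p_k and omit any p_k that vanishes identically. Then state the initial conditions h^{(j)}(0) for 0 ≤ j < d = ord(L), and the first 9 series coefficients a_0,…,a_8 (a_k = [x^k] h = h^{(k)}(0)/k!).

L = (-6 - 48·x - 96·x^3 + 24·x^4) + (6 + 18·x - 12·x^2 + 24·x^3 - 90·x^4 + 24·x^5)·Dx + (-1 + 2·x - 5·x^2 + 12·x^3 + 2·x^4 - 14·x^5 + 4·x^6)·Dx^2  (order 2).
h: a_k = 4, 16, 36, 96, 220, 528, 1204, 2752, 6156, …
ICs: h(0) = 4, h′(0) = 16.

f: a_k = 2, 2, 2, 2, 2, 2, 2, 2, 2, …
g: a_k = 2, 2, 6, 10, 22, 42, 86, 170, 342, …
f+g: L₀ = lclm(L_f,L_g), ord ≤ 1+1.
h=h₀': d/dx-closure on L₀ ⇒ L.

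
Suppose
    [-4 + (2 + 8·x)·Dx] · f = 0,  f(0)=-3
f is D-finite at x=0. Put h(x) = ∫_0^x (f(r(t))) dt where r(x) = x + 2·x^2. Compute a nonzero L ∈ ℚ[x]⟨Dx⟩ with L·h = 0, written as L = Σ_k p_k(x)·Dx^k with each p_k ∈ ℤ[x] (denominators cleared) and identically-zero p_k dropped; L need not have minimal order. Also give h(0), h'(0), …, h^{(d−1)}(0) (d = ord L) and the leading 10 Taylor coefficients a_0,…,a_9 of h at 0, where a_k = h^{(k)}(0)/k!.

L = (-2 - 8·x)·Dx + (1 + 4·x + 8·x^2)·Dx^2  (order 2).
h: a_k = 0, -3, -3, -2, 3, -18/5, 2, 36/7, -21, 122/3, …
ICs: h(0) = 0, h′(0) = -3.

f: a_k = -3, -6, 6, -12, 30, -84, 252, -792, 2574, -8580, …
Change of var in L_f (x↦r) gives L₀.
∫: right-multiply L₀ by Dx.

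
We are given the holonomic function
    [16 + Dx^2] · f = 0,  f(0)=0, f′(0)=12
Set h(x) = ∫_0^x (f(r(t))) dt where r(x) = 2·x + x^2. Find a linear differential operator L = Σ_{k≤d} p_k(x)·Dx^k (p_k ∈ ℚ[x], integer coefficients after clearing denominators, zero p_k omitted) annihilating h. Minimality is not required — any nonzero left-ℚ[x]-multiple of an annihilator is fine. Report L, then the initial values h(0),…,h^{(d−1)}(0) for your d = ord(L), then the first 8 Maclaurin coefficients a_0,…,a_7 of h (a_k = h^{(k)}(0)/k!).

f: a_k = 0, 12, 0, -32, 0, 128/5, 0, -1024/105, …
Substitute x→r, Dx→(1/r')Dx; clear ⇒ L₀.
Integrate: L := L₀·Dx.
L = (64 + 192·x + 192·x^2 + 64·x^3)·Dx - Dx^2 + (1 + x)·Dx^3  (order 3).
h: a_k = 0, 0, 12, 4, -64, -384/5, 1568/15, 288, …
ICs: h(0) = 0, h′(0) = 0, h′′(0) = 24.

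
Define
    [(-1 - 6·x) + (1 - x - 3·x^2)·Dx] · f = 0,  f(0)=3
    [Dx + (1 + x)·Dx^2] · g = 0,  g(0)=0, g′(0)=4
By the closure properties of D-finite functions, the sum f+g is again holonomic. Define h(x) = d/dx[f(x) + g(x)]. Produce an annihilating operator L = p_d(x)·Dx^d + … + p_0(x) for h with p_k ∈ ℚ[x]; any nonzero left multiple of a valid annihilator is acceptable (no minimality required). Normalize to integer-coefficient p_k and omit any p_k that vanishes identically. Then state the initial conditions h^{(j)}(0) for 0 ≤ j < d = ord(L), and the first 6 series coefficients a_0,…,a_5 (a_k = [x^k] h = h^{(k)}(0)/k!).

L = (58 + 350·x + 636·x^2 + 756·x^3 + 324·x^4) + (40 + 364·x + 976·x^2 + 1632·x^3 + 1530·x^4 + 540·x^5)·Dx + (-9 - 31·x - 27·x^2 + 115·x^3 + 345·x^4 + 333·x^5 + 108·x^6)·Dx^2  (order 2).
h: a_k = 7, 20, 67, 224, 604, 1742, …
ICs: h(0) = 7, h′(0) = 20.

f: a_k = 3, 3, 12, 21, 57, 120, …
g: a_k = 0, 4, -2, 4/3, -1, 4/5, …
L₀ := lclm(L_f,L_g); ord L₀ ≤ 1+2.
Differentiate: ansatz ord ≤ ord L₀ ⇒ L.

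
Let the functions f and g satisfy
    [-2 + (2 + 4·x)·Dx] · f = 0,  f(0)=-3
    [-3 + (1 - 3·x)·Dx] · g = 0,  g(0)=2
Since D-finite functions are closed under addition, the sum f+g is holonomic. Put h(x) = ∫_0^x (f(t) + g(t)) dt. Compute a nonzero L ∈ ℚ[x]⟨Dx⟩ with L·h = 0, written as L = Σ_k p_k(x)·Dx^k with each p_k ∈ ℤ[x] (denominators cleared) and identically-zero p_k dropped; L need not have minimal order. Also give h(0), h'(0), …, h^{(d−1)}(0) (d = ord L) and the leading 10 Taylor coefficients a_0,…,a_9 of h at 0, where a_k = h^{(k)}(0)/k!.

L = (21 + 27·x)·Dx + (-19 - 66·x - 81·x^2)·Dx^2 + (2 + 7·x - 21·x^2 - 54·x^3)·Dx^3  (order 3).
h: a_k = 0, -1, 3/2, 13/2, 105/8, 1311/40, 1289/16, 23391/112, 69885/128, 186767/128, …
ICs: h(0) = 0, h′(0) = -1, h′′(0) = 3.

f: a_k = -3, -3, 3/2, -3/2, 15/8, -21/8, 63/16, -99/16, 1287/128, -2145/128, …
g: a_k = 2, 6, 18, 54, 162, 486, 1458, 4374, 13122, 39366, …
L₀ := lclm(L_f,L_g); ord L₀ ≤ 1+1.
∫: right-multiply L₀ by Dx.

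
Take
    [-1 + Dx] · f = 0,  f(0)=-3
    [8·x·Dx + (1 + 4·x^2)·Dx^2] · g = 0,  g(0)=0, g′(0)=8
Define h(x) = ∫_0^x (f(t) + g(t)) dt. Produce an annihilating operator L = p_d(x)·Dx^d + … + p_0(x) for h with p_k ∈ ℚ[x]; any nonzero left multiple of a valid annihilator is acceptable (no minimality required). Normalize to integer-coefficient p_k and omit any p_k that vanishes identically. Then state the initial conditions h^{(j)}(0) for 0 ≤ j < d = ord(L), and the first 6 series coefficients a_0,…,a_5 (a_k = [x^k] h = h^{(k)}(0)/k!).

L = (8 - 8·x - 96·x^2 - 32·x^3)·Dx^2 + (-9 + 88·x^2 - 16·x^4)·Dx^3 + (1 + 8·x + 8·x^2 + 32·x^3 + 16·x^4)·Dx^4  (order 4).
h: a_k = 0, -3, 5/2, -1/2, -67/24, -1/40, …
ICs: h(0) = 0, h′(0) = -3, h′′(0) = 5, h′′′(0) = -3.

f: a_k = -3, -3, -3/2, -1/2, -1/8, -1/40, …
g: a_k = 0, 8, 0, -32/3, 0, 128/5, …
f+g: L₀ = lclm(L_f,L_g), ord ≤ 1+2.
∫: right-multiply L₀ by Dx.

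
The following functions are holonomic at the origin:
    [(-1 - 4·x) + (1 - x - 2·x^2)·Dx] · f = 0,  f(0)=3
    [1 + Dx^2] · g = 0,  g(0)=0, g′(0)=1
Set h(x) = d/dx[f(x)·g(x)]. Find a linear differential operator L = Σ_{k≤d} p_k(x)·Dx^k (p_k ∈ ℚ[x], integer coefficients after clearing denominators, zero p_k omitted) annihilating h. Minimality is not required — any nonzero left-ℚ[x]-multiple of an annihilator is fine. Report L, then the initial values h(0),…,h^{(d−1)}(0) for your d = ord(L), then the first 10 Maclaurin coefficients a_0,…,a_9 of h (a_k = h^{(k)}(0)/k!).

f: a_k = 3, 3, 9, 15, 33, 63, 129, 255, 513, 1023, …
g: a_k = 0, 1, 0, -1/6, 0, 1/120, 0, -1/5040, 0, 1/362880, …
f·g: L₀ = L_f ⊗_s L_g, ord ≤ 1·2.
Derive L from L₀ (diff closure).
L = (31 - 2·x - 3·x^2 + 4·x^3 + 4·x^4) + (10 + 42·x + 12·x^2 + 16·x^3)·Dx + (-3 + 2·x + 5·x^2 + 4·x^3 + 4·x^4)·Dx^2  (order 2).
h: a_k = 3, 6, 51/2, 58, 1261/8, 7263/20, 41521/48, 410969/210, 59484889/13440, 118664425/12096, …
ICs: h(0) = 3, h′(0) = 6.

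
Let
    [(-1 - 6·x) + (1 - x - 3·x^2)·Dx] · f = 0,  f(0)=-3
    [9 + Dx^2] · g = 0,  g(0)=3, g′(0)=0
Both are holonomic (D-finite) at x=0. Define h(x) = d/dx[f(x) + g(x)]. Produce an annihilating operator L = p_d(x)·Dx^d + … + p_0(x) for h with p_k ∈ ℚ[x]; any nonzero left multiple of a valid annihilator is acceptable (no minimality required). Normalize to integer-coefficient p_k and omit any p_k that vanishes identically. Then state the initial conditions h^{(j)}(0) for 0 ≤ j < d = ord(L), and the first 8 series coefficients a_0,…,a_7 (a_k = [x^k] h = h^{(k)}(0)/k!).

f: a_k = -3, -3, -12, -21, -57, -120, -291, -651, …
g: a_k = 3, 0, -27/2, 0, 81/8, 0, -243/80, 0, …
Sum ⇒ L₀ = lclm(L_f,L_g) in ℚ(x)⟨Dx⟩.
h=h₀': d/dx-closure on L₀ ⇒ L.
L = (1584 + 7614·x + 25326·x^2 + 15390·x^3 + 26730·x^4 + 13122·x^5 + 13122·x^6) + (-153 - 819·x + 918·x^2 + 2133·x^3 + 1620·x^4 + 3645·x^5 + 5103·x^6 + 4374·x^7)·Dx + (176 + 846·x + 2814·x^2 + 1710·x^3 + 2970·x^4 + 1458·x^5 + 1458·x^6)·Dx^2 + (-17 - 91·x + 102·x^2 + 237·x^3 + 180·x^4 + 405·x^5 + 567·x^6 + 486·x^7)·Dx^3  (order 3).
h: a_k = -3, -51, -63, -375/2, -600, -70569/40, -4557, -6825333/560, …
ICs: h(0) = -3, h′(0) = -51, h′′(0) = -126.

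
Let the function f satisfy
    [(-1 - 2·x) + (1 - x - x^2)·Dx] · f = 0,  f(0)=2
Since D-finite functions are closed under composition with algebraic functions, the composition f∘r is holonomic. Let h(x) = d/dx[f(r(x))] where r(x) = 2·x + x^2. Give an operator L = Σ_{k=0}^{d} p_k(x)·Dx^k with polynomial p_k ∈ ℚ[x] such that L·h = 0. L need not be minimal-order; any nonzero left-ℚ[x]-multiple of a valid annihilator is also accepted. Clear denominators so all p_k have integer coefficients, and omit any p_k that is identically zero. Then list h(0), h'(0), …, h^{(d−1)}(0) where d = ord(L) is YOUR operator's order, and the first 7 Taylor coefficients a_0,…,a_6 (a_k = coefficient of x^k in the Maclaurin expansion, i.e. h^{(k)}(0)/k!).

L = (9 + 42·x + 105·x^2 + 164·x^3 + 141·x^4 + 60·x^5 + 10·x^6) + (-1 - 3·x + 9·x^2 + 39·x^3 + 55·x^4 + 39·x^5 + 14·x^6 + 2·x^7)·Dx  (order 1).
h: a_k = 4, 36, 192, 944, 4340, 19140, 82096, …
ICs: h(0) = 4.

f: a_k = 2, 2, 4, 6, 10, 16, 26, …
f∘r: x↦r, Dx↦Dx/r' in L_f ⇒ L₀.
h=h₀': d/dx-closure on L₀ ⇒ L.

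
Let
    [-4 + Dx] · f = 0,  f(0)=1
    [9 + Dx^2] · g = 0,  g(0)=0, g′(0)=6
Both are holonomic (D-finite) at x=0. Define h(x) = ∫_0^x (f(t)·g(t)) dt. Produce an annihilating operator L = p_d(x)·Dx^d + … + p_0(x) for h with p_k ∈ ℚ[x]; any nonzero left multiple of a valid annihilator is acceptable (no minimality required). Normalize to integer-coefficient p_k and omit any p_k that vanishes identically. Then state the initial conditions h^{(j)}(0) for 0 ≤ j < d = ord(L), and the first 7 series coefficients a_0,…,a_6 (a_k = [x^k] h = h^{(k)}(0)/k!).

f: a_k = 1, 4, 8, 32/3, 32/3, 128/15, 256/45, …
g: a_k = 0, 6, 0, -9, 0, 81/20, 0, …
Sym-product of L_f,L_g gives L₀ (≤ ord 2).
∫: right-multiply L₀ by Dx.
L = 25·Dx - 8·Dx^2 + Dx^3  (order 3).
h: a_k = 0, 0, 3, 8, 39/4, 28/5, -79/120, …
ICs: h(0) = 0, h′(0) = 0, h′′(0) = 6.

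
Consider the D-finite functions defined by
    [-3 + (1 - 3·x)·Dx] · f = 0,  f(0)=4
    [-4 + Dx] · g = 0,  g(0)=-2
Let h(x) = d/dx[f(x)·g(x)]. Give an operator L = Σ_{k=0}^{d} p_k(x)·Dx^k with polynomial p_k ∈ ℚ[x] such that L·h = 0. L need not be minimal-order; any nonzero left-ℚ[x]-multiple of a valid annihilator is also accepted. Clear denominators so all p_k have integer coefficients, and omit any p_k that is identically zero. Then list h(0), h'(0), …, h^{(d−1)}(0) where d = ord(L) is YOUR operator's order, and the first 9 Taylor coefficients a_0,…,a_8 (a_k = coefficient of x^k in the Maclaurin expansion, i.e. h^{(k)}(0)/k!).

f: a_k = 4, 12, 36, 108, 324, 972, 2916, 8748, 26244, …
g: a_k = -2, -8, -16, -64/3, -64/3, -256/15, -512/45, -2048/315, -1024/315, …
Sym-product of L_f,L_g gives L₀ (≤ ord 1).
h=h₀': d/dx-closure on L₀ ⇒ L.
L = (58 - 168·x + 144·x^2) + (-7 + 33·x - 36·x^2)·Dx  (order 1).
h: a_k = -56, -464, -2344, -29152/3, -110344/3, -1990288/15, -20906216/45, -71683136/45, -1693530472/315, …
ICs: h(0) = -56.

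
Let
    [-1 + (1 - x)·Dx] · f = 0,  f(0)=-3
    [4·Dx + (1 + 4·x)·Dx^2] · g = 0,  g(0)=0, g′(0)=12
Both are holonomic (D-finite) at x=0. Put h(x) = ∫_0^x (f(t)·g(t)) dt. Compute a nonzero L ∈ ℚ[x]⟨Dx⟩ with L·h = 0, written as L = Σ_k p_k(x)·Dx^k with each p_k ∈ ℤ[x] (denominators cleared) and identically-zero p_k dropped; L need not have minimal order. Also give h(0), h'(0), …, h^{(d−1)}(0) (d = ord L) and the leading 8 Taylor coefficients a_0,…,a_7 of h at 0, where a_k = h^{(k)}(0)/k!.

f: a_k = -3, -3, -3, -3, -3, -3, -3, -3, …
g: a_k = 0, 12, -24, 64, -192, 3072/5, -2048, 49152/7, …
h₀=f·g: eliminate ⇒ L₀, order ≤ 1·2.
h=∫h₀ ⇒ L = L₀·Dx.
L = 4·Dx + (-2 + 12·x)·Dx^2 + (-1 - 3·x + 4·x^2)·Dx^3  (order 3).
h: a_k = 0, 0, -18, 12, -39, 84, -1186/5, 3372/5, …
ICs: h(0) = 0, h′(0) = 0, h′′(0) = -36.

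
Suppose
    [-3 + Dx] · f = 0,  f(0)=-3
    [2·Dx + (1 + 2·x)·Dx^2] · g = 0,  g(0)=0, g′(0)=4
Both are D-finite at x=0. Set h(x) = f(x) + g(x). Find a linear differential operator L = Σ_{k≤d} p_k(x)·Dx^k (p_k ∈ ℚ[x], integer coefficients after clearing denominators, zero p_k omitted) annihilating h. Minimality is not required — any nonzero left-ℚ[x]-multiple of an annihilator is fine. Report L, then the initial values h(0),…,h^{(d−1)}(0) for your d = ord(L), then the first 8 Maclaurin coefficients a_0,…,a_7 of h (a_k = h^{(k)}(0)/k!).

L = (-42 - 36·x)·Dx + (-1 - 36·x - 36·x^2)·Dx^2 + (5 + 16·x + 12·x^2)·Dx^3  (order 3).
h: a_k = -3, -5, -35/2, -49/6, -145/8, 269/40, -5849/240, 19751/560, …
ICs: h(0) = -3, h′(0) = -5, h′′(0) = -35.

f: a_k = -3, -9, -27/2, -27/2, -81/8, -243/40, -243/80, -729/560, …
g: a_k = 0, 4, -4, 16/3, -8, 64/5, -64/3, 256/7, …
Weyl lclm of L_f,L_g ⇒ L₀ (ord ≤ 3).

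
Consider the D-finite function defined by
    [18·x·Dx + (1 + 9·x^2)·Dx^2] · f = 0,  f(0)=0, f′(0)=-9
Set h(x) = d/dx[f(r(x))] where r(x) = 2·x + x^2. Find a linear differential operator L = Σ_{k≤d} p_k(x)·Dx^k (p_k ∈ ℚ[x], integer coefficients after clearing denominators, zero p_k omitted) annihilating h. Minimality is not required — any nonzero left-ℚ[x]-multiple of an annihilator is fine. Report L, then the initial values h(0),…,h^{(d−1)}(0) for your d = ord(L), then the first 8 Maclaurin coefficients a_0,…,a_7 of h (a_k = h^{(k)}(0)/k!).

f: a_k = 0, -9, 0, 27, 0, -729/5, 0, 6561/7, …
Change of var in L_f (x↦r) gives L₀.
Derive L from L₀ (diff closure).
L = (-1 + 72·x + 144·x^2 + 108·x^3 + 27·x^4) + (1 + x + 36·x^2 + 72·x^3 + 45·x^4 + 9·x^5)·Dx  (order 1).
h: a_k = -18, -18, 648, 1296, -22518, -69822, 758160, 3312576, …
ICs: h(0) = -18.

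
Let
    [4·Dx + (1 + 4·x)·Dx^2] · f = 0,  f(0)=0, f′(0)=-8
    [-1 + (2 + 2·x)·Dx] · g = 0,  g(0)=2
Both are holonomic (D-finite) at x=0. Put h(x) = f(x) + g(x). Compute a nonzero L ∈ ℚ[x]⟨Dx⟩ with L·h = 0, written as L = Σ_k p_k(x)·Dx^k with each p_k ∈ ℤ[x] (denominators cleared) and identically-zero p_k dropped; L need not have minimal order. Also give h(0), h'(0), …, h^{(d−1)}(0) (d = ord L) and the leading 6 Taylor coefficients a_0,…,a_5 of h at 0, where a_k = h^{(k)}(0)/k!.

f: a_k = 0, -8, 16, -128/3, 128, -2048/5, …
g: a_k = 2, 1, -1/4, 1/8, -5/64, 7/128, …
Sum ⇒ L₀ = lclm(L_f,L_g) in ℚ(x)⟨Dx⟩.
L = (52 + 16·x)·Dx + (125 + 232·x + 80·x^2)·Dx^2 + (14 + 78·x + 96·x^2 + 32·x^3)·Dx^3  (order 3).
h: a_k = 2, -7, 63/4, -1021/24, 8187/64, -262109/640, …
ICs: h(0) = 2, h′(0) = -7, h′′(0) = 63/2.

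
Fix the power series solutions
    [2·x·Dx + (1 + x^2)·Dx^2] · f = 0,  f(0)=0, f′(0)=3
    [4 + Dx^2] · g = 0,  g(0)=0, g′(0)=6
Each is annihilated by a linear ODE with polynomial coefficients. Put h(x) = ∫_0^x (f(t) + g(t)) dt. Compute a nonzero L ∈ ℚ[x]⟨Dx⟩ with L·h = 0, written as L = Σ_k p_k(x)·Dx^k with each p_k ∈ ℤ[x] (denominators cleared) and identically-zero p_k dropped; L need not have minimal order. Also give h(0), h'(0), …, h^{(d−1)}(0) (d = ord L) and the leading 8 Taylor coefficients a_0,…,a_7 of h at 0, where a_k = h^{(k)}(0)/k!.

f: a_k = 0, 3, 0, -1, 0, 3/5, 0, -3/7, …
g: a_k = 0, 6, 0, -4, 0, 4/5, 0, -8/105, …
f+g: L₀ = lclm(L_f,L_g), ord ≤ 2+2.
Integrate: L := L₀·Dx.
L = (-32·x + 80·x^3 + 16·x^5)·Dx^2 + (4 + 32·x^2 + 36·x^4 + 8·x^6)·Dx^3 + (-8·x + 20·x^3 + 4·x^5)·Dx^4 + (1 + 8·x^2 + 9·x^4 + 2·x^6)·Dx^5  (order 5).
h: a_k = 0, 0, 9/2, 0, -5/4, 0, 7/30, 0, …
ICs: h(0) = 0, h′(0) = 0, h′′(0) = 9, h′′′(0) = 0, h′′′′(0) = -30.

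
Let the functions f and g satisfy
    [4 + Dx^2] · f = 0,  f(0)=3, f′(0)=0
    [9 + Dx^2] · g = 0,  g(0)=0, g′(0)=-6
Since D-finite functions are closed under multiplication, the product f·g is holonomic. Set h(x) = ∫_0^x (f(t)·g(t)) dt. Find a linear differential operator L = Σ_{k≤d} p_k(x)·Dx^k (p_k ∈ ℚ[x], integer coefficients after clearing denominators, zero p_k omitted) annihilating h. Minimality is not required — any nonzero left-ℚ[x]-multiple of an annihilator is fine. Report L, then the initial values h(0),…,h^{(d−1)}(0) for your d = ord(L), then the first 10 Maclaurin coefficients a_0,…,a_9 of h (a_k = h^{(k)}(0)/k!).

f: a_k = 3, 0, -6, 0, 2, 0, -4/15, 0, 2/105, 0, …
g: a_k = 0, -6, 0, 9, 0, -81/20, 0, 243/280, 0, -243/2240, …
Sym-product of L_f,L_g gives L₀ (≤ ord 4).
h=∫h₀ ⇒ L = L₀·Dx.
L = 25·Dx + 26·Dx^3 + Dx^5  (order 5).
h: a_k = 0, 0, -9, 0, 63/4, 0, -521/40, 0, 13021/2240, 0, …
ICs: h(0) = 0, h′(0) = 0, h′′(0) = -18, h′′′(0) = 0, h′′′′(0) = 378.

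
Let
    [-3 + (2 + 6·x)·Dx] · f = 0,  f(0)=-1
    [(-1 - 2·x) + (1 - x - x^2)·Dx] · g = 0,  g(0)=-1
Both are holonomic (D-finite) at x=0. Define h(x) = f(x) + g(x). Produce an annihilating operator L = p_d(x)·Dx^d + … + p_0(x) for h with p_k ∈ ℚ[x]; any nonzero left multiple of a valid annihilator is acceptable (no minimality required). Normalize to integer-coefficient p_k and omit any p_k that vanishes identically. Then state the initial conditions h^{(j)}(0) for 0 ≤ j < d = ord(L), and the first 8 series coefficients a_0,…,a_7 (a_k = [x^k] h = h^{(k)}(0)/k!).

f: a_k = -1, -3/2, 9/8, -27/16, 405/128, -1701/256, 15309/1024, -72171/2048, …
g: a_k = -1, -1, -2, -3, -5, -8, -13, -21, …
f+g: L₀ = lclm(L_f,L_g), ord ≤ 1+1.
L = (33 + 117·x + 117·x^2 + 90·x^3) + (-25 - 102·x - 303·x^2 - 378·x^3 - 225·x^4)·Dx + (-2 + 22·x + 90·x^2 - 38·x^3 - 198·x^4 - 90·x^5)·Dx^2  (order 2).
h: a_k = -2, -5/2, -7/8, -75/16, -235/128, -3749/256, 1997/1024, -115179/2048, …
ICs: h(0) = -2, h′(0) = -5/2.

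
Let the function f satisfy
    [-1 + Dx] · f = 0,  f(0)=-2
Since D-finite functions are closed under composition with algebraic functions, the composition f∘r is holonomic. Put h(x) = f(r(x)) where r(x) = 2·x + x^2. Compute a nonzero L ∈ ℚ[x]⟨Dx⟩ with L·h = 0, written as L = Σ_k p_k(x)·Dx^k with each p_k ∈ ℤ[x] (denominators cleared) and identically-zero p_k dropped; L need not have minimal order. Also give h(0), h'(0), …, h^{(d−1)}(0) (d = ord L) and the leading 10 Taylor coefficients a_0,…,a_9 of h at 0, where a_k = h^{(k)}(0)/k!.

f: a_k = -2, -2, -1, -1/3, -1/12, -1/60, -1/360, -1/2520, -1/20160, -1/181440, …
Substitute x→r, Dx→(1/r')Dx; clear ⇒ L₀.
L = (-2 - 2·x) + Dx  (order 1).
h: a_k = -2, -4, -6, -20/3, -19/3, -26/5, -173/45, -814/315, -45/28, -5281/5670, …
ICs: h(0) = -2.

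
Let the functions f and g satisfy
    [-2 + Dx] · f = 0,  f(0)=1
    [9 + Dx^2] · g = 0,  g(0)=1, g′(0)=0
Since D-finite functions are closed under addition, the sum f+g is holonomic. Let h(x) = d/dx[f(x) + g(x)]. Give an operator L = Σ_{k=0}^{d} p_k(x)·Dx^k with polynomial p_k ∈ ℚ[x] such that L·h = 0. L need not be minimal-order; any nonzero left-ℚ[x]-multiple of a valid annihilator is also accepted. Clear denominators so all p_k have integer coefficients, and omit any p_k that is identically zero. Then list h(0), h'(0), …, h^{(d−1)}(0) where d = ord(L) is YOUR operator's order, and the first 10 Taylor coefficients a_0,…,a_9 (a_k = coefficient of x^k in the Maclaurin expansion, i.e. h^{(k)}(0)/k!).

f: a_k = 1, 2, 2, 4/3, 2/3, 4/15, 4/45, 8/315, 2/315, 4/2835, …
g: a_k = 1, 0, -9/2, 0, 27/8, 0, -81/80, 0, 729/4480, 0, …
f+g: L₀ = lclm(L_f,L_g), ord ≤ 1+2.
h=h₀': d/dx-closure on L₀ ⇒ L.
L = 18 - 9·Dx + 2·Dx^2 - Dx^3  (order 3).
h: a_k = 2, -5, 4, 97/6, 4/3, -133/24, 8/45, 6817/5040, 4/315, -11605/72576, …
ICs: h(0) = 2, h′(0) = -5, h′′(0) = 8.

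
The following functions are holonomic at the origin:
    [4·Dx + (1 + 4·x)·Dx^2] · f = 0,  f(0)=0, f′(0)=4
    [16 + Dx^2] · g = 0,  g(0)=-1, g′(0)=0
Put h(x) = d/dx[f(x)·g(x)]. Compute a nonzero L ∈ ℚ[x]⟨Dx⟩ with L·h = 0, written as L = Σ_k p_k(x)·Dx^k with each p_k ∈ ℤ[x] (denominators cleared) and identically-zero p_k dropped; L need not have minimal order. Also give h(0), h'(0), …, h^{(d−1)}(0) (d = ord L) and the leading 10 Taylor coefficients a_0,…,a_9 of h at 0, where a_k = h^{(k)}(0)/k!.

f: a_k = 0, 4, -8, 64/3, -64, 1024/5, -2048/3, 16384/7, -8192, 262144/9, …
g: a_k = -1, 0, 8, 0, -32/3, 0, 256/45, 0, -512/315, 0, …
f·g: L₀ = L_f ⊗_s L_g, ord ≤ 2·2.
h₀' ⇒ L via d/dx closure of L₀.
L = (-6400 - 45056·x - 172032·x^2 + 196608·x^3 + 2818048·x^4 + 6291456·x^5 + 4194304·x^6) + (-1536 - 8192·x + 20480·x^2 + 245760·x^3 + 655360·x^4 + 524288·x^5)·Dx + (-448 - 2816·x - 3584·x^2 + 73728·x^3 + 401408·x^4 + 786432·x^5 + 524288·x^6)·Dx^2 + (-96 - 512·x + 1280·x^2 + 15360·x^3 + 40960·x^4 + 32768·x^5)·Dx^3 + (-3 + 448·x^2 + 3840·x^3 + 14080·x^4 + 24576·x^5 + 16384·x^6)·Dx^4  (order 4).
h: a_k = -4, 16, 32, 0, -384, 1536, -31744/5, 1212416/45, -2357248/21, 29138944/63, …
ICs: h(0) = -4, h′(0) = 16, h′′(0) = 64, h′′′(0) = 0.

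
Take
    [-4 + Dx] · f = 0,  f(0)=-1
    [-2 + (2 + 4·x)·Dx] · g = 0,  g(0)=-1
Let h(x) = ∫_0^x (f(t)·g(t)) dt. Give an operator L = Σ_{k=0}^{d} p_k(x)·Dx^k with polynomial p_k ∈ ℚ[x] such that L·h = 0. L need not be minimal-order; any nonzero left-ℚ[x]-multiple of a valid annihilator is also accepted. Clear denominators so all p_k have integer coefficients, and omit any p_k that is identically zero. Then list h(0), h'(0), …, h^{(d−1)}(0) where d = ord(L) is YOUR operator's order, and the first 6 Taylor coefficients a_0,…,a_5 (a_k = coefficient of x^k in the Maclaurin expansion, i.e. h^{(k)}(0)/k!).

f: a_k = -1, -4, -8, -32/3, -32/3, -128/15, …
g: a_k = -1, -1, 1/2, -1/2, 5/8, -7/8, …
f·g: L₀ = L_f ⊗_s L_g, ord ≤ 1·1.
Integrate: L := L₀·Dx.
L = (-5 - 8·x)·Dx + (1 + 2·x)·Dx^2  (order 2).
h: a_k = 0, 1, 5/2, 23/6, 103/24, 449/120, …
ICs: h(0) = 0, h′(0) = 1.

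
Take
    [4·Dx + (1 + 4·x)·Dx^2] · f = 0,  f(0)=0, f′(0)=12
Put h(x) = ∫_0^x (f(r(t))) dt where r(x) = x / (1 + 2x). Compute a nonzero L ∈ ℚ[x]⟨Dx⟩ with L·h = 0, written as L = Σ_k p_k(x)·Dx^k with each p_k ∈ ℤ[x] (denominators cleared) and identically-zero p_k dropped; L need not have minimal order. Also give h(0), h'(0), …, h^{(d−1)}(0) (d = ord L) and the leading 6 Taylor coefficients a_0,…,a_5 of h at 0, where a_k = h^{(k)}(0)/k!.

L = (8 + 24·x)·Dx^2 + (1 + 8·x + 12·x^2)·Dx^3  (order 3).
h: a_k = 0, 0, 6, -16, 52, -192, …
ICs: h(0) = 0, h′(0) = 0, h′′(0) = 12.

f: a_k = 0, 12, -24, 64, -192, 3072/5, …
h₀=f(r): pull back L_f along r ⇒ L₀.
h=∫₀ˣh₀: take L = L₀·Dx.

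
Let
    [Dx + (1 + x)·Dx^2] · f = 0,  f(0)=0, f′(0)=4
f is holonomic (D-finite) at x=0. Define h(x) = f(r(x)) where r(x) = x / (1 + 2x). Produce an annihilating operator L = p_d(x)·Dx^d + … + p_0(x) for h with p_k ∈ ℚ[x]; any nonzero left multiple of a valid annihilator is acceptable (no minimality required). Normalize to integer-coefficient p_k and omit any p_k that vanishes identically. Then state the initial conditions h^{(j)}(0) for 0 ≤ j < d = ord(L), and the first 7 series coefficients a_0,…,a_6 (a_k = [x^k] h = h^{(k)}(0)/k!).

L = (5 + 12·x)·Dx + (1 + 5·x + 6·x^2)·Dx^2  (order 2).
h: a_k = 0, 4, -10, 76/3, -65, 844/5, -1330/3, …
ICs: h(0) = 0, h′(0) = 4.

f: a_k = 0, 4, -2, 4/3, -1, 4/5, -2/3, …
Change of var in L_f (x↦r) gives L₀.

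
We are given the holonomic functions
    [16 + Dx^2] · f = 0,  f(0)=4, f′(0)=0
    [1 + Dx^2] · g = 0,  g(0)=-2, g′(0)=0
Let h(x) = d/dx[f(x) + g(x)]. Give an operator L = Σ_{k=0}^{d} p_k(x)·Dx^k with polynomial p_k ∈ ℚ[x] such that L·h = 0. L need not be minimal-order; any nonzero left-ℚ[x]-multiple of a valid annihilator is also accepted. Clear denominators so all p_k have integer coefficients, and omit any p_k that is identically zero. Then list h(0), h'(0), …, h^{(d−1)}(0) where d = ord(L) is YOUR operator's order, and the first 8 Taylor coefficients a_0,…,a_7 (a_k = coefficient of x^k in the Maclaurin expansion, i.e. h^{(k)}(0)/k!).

L = 16 + 17·Dx^2 + Dx^4  (order 4).
h: a_k = 0, -62, 0, 511/3, 0, -8191/60, 0, 131071/2520, …
ICs: h(0) = 0, h′(0) = -62, h′′(0) = 0, h′′′(0) = 1022.

f: a_k = 4, 0, -32, 0, 128/3, 0, -1024/45, 0, …
g: a_k = -2, 0, 1, 0, -1/12, 0, 1/360, 0, …
f+g: L₀ = lclm(L_f,L_g), ord ≤ 2+2.
h₀' ⇒ L via d/dx closure of L₀.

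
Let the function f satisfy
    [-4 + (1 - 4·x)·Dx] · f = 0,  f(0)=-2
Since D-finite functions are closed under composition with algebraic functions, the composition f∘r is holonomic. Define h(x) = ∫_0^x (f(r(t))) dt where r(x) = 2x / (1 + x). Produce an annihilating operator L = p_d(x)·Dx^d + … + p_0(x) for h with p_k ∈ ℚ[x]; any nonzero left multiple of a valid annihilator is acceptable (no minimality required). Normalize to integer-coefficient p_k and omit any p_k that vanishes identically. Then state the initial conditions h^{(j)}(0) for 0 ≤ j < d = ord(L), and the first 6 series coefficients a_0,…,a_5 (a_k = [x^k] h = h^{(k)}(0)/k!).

f: a_k = -2, -8, -32, -128, -512, -2048, …
Substitute x→r, Dx→(1/r')Dx; clear ⇒ L₀.
Integrate: L := L₀·Dx.
L = 8·Dx + (-1 + 6·x + 7·x^2)·Dx^2  (order 2).
h: a_k = 0, -2, -8, -112/3, -196, -5488/5, …
ICs: h(0) = 0, h′(0) = -2.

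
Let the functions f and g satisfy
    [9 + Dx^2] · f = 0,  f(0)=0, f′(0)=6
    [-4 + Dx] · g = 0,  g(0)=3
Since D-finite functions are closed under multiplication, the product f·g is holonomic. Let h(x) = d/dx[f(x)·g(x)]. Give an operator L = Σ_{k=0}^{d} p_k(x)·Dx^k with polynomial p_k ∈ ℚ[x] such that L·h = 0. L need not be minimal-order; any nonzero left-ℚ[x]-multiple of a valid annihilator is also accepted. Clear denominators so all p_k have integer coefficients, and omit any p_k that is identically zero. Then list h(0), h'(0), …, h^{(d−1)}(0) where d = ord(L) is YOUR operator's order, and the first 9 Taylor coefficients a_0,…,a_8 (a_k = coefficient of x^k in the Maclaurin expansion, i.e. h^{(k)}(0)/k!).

f: a_k = 0, 6, 0, -9, 0, 81/20, 0, -243/280, 0, …
g: a_k = 3, 12, 24, 32, 32, 128/5, 256/15, 1024/105, 512/105, …
Product ⇒ symmetric product L₀, ord ≤ 2.
h₀' ⇒ L via d/dx closure of L₀.
L = 25 - 8·Dx + Dx^2  (order 2).
h: a_k = 18, 144, 351, 336, -237/4, -2574/5, -25481/40, -2108/5, -307359/2240, …
ICs: h(0) = 18, h′(0) = 144.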